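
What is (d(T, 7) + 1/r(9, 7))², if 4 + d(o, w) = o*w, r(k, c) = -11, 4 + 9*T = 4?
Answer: 2025/121 ≈ 16.736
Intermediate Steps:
T = 0 (T = -4/9 + (⅑)*4 = -4/9 + 4/9 = 0)
d(o, w) = -4 + o*w
(d(T, 7) + 1/r(9, 7))² = ((-4 + 0*7) + 1/(-11))² = ((-4 + 0) - 1/11)² = (-4 - 1/11)² = (-45/11)² = 2025/121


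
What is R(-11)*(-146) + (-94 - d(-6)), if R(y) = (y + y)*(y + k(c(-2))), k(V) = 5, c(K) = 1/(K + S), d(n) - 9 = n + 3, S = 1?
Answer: -19372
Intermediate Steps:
d(n) = 12 + n (d(n) = 9 + (n + 3) = 9 + (3 + n) = 12 + n)
c(K) = 1/(1 + K) (c(K) = 1/(K + 1) = 1/(1 + K))
R(y) = 2*y*(5 + y) (R(y) = (y + y)*(y + 5) = (2*y)*(5 + y) = 2*y*(5 + y))
R(-11)*(-146) + (-94 - d(-6)) = (2*(-11)*(5 - 11))*(-146) + (-94 - (12 - 6)) = (2*(-11)*(-6))*(-146) + (-94 - 1*6) = 132*(-146) + (-94 - 6) = -19272 - 100 = -19372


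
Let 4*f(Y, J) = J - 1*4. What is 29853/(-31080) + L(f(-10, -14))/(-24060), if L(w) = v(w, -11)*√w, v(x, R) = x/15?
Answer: -9951/10360 + 3*I*√2/160400 ≈ -0.96052 + 2.645e-5*I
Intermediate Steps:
f(Y, J) = -1 + J/4 (f(Y, J) = (J - 1*4)/4 = (J - 4)/4 = (-4 + J)/4 = -1 + J/4)
v(x, R) = x/15 (v(x, R) = x*(1/15) = x/15)
L(w) = w^(3/2)/15 (L(w) = (w/15)*√w = w^(3/2)/15)
29853/(-31080) + L(f(-10, -14))/(-24060) = 29853/(-31080) + ((-1 + (¼)*(-14))^(3/2)/15)/(-24060) = 29853*(-1/31080) + ((-1 - 7/2)^(3/2)/15)*(-1/24060) = -9951/10360 + ((-9/2)^(3/2)/15)*(-1/24060) = -9951/10360 + ((-27*I*√2/4)/15)*(-1/24060) = -9951/10360 - 9*I*√2/20*(-1/24060) = -9951/10360 + 3*I*√2/160400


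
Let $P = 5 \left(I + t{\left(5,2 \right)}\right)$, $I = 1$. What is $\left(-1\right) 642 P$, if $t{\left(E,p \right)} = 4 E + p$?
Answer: $-73830$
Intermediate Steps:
$t{\left(E,p \right)} = p + 4 E$
$P = 115$ ($P = 5 \left(1 + \left(2 + 4 \cdot 5\right)\right) = 5 \left(1 + \left(2 + 20\right)\right) = 5 \left(1 + 22\right) = 5 \cdot 23 = 115$)
$\left(-1\right) 642 P = \left(-1\right) 642 \cdot 115 = \left(-642\right) 115 = -73830$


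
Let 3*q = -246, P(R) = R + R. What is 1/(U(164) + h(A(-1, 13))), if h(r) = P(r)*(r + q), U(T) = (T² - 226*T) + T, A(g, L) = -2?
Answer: -1/9668 ≈ -0.00010343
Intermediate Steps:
P(R) = 2*R
q = -82 (q = (⅓)*(-246) = -82)
U(T) = T² - 225*T
h(r) = 2*r*(-82 + r) (h(r) = (2*r)*(r - 82) = (2*r)*(-82 + r) = 2*r*(-82 + r))
1/(U(164) + h(A(-1, 13))) = 1/(164*(-225 + 164) + 2*(-2)*(-82 - 2)) = 1/(164*(-61) + 2*(-2)*(-84)) = 1/(-10004 + 336) = 1/(-9668) = -1/9668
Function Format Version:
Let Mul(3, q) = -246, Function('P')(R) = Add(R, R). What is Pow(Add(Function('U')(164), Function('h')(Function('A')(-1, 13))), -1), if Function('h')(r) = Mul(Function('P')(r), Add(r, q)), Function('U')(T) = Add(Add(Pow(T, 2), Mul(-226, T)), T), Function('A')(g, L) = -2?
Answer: Rational(-1, 9668) ≈ -0.00010343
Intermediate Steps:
Function('P')(R) = Mul(2, R)
q = -82 (q = Mul(Rational(1, 3), -246) = -82)
Function('U')(T) = Add(Pow(T, 2), Mul(-225, T))
Function('h')(r) = Mul(2, r, Add(-82, r)) (Function('h')(r) = Mul(Mul(2, r), Add(r, -82)) = Mul(Mul(2, r), Add(-82, r)) = Mul(2, r, Add(-82, r)))
Pow(Add(Function('U')(164), Function('h')(Function('A')(-1, 13))), -1) = Pow(Add(Mul(164, Add(-225, 164)), Mul(2, -2, Add(-82, -2))), -1) = Pow(Add(Mul(164, -61), Mul(2, -2, -84)), -1) = Pow(Add(-10004, 336), -1) = Pow(-9668, -1) = Rational(-1, 9668)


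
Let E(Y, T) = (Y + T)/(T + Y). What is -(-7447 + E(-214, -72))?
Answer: 7446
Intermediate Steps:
E(Y, T) = 1 (E(Y, T) = (T + Y)/(T + Y) = 1)
-(-7447 + E(-214, -72)) = -(-7447 + 1) = -1*(-7446) = 7446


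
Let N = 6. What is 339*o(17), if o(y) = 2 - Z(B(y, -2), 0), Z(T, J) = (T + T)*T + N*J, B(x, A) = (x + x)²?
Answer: -906035130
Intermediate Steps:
B(x, A) = 4*x² (B(x, A) = (2*x)² = 4*x²)
Z(T, J) = 2*T² + 6*J (Z(T, J) = (T + T)*T + 6*J = (2*T)*T + 6*J = 2*T² + 6*J)
o(y) = 2 - 32*y⁴ (o(y) = 2 - (2*(4*y²)² + 6*0) = 2 - (2*(16*y⁴) + 0) = 2 - (32*y⁴ + 0) = 2 - 32*y⁴)
339*o(17) = 339*(2 - 32*17⁴) = 339*(2 - 32*83521) = 339*(2 - 2672672) = 339*(-2672670) = -906035130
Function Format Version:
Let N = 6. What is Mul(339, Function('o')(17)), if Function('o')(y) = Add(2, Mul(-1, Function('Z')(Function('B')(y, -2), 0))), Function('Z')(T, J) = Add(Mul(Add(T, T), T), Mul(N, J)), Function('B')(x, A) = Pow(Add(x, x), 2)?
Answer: -906035130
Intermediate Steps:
Function('B')(x, A) = Mul(4, Pow(x, 2)) (Function('B')(x, A) = Pow(Mul(2, x), 2) = Mul(4, Pow(x, 2)))
Function('Z')(T, J) = Add(Mul(2, Pow(T, 2)), Mul(6, J)) (Function('Z')(T, J) = Add(Mul(Add(T, T), T), Mul(6, J)) = Add(Mul(Mul(2, T), T), Mul(6, J)) = Add(Mul(2, Pow(T, 2)), Mul(6, J)))
Function('o')(y) = Add(2, Mul(-32, Pow(y, 4))) (Function('o')(y) = Add(2, Mul(-1, Add(Mul(2, Pow(Mul(4, Pow(y, 2)), 2)), Mul(6, 0)))) = Add(2, Mul(-1, Add(Mul(2, Mul(16, Pow(y, 4))), 0))) = Add(2, Mul(-1, Add(Mul(32, Pow(y, 4)), 0))) = Add(2, Mul(-1, Mul(32, Pow(y, 4)))) = Add(2, Mul(-32, Pow(y, 4))))
Mul(339, Function('o')(17)) = Mul(339, Add(2, Mul(-32, Pow(17, 4)))) = Mul(339, Add(2, Mul(-32, 83521))) = Mul(339, Add(2, -2672672)) = Mul(339, -2672670) = -906035130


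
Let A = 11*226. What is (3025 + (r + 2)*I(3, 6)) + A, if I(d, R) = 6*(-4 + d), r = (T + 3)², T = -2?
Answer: 5493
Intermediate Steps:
A = 2486
r = 1 (r = (-2 + 3)² = 1² = 1)
I(d, R) = -24 + 6*d
(3025 + (r + 2)*I(3, 6)) + A = (3025 + (1 + 2)*(-24 + 6*3)) + 2486 = (3025 + 3*(-24 + 18)) + 2486 = (3025 + 3*(-6)) + 2486 = (3025 - 18) + 2486 = 3007 + 2486 = 5493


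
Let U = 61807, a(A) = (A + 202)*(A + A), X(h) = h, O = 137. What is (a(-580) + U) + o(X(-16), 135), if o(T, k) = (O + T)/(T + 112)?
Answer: 48027673/96 ≈ 5.0029e+5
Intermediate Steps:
o(T, k) = (137 + T)/(112 + T) (o(T, k) = (137 + T)/(T + 112) = (137 + T)/(112 + T))
a(A) = 2*A*(202 + A) (a(A) = (202 + A)*(2*A) = 2*A*(202 + A))
(a(-580) + U) + o(X(-16), 135) = (2*(-580)*(202 - 580) + 61807) + (137 - 16)/(112 - 16) = (2*(-580)*(-378) + 61807) + 121/96 = (438480 + 61807) + (1/96)*121 = 500287 + 121/96 = 48027673/96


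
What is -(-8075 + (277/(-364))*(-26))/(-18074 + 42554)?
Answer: 37591/114240 ≈ 0.32905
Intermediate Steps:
-(-8075 + (277/(-364))*(-26))/(-18074 + 42554) = -(-8075 + (277*(-1/364))*(-26))/24480 = -(-8075 - 277/364*(-26))/24480 = -(-8075 + 277/14)/24480 = -(-112773)/(14*24480) = -1*(-37591/114240) = 37591/114240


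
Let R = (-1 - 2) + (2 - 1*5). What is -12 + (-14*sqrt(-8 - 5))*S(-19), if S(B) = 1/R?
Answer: -12 + 7*I*sqrt(13)/3 ≈ -12.0 + 8.4129*I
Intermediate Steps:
R = -6 (R = -3 + (2 - 5) = -3 - 3 = -6)
S(B) = -1/6 (S(B) = 1/(-6) = -1/6)
-12 + (-14*sqrt(-8 - 5))*S(-19) = -12 - 14*sqrt(-8 - 5)*(-1/6) = -12 - 14*I*sqrt(13)*(-1/6) = -12 + 7*I*sqrt(13)/3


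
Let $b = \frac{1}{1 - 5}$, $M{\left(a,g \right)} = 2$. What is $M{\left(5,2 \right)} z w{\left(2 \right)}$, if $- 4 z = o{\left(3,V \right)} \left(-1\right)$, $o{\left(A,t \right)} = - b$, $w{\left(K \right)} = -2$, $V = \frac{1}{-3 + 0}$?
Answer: $- \frac{1}{4} \approx -0.25$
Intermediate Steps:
$V = - \frac{1}{3}$ ($V = \frac{1}{-3} = - \frac{1}{3} \approx -0.33333$)
$b = - \frac{1}{4}$ ($b = \frac{1}{-4} = - \frac{1}{4} \approx -0.25$)
$o{\left(A,t \right)} = \frac{1}{4}$ ($o{\left(A,t \right)} = \left(-1\right) \left(- \frac{1}{4}\right) = \frac{1}{4}$)
$z = \frac{1}{16}$ ($z = - \frac{\frac{1}{4} \left(-1\right)}{4} = \left(- \frac{1}{4}\right) \left(- \frac{1}{4}\right) = \frac{1}{16} \approx 0.0625$)
$M{\left(5,2 \right)} z w{\left(2 \right)} = 2 \cdot \frac{1}{16} \left(-2\right) = \frac{1}{8} \left(-2\right) = - \frac{1}{4}$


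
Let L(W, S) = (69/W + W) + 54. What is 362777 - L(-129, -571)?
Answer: 15602659/43 ≈ 3.6285e+5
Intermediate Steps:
L(W, S) = 54 + W + 69/W (L(W, S) = (W + 69/W) + 54 = 54 + W + 69/W)
362777 - L(-129, -571) = 362777 - (54 - 129 + 69/(-129)) = 362777 - (54 - 129 + 69*(-1/129)) = 362777 - (54 - 129 - 23/43) = 362777 - 1*(-3248/43) = 362777 + 3248/43 = 15602659/43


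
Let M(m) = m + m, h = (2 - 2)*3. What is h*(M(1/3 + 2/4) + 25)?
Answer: 0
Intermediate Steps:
h = 0 (h = 0*3 = 0)
M(m) = 2*m
h*(M(1/3 + 2/4) + 25) = 0*(2*(1/3 + 2/4) + 25) = 0*(2*(1*(1/3) + 2*(1/4)) + 25) = 0*(2*(1/3 + 1/2) + 25) = 0*(2*(5/6) + 25) = 0*(5/3 + 25) = 0*(80/3) = 0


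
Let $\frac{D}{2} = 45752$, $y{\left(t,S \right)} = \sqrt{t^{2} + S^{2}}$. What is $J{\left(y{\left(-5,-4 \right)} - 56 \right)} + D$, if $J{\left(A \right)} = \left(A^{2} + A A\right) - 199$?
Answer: $97659 - 224 \sqrt{41} \approx 96225.0$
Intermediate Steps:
$y{\left(t,S \right)} = \sqrt{S^{2} + t^{2}}$
$D = 91504$ ($D = 2 \cdot 45752 = 91504$)
$J{\left(A \right)} = -199 + 2 A^{2}$ ($J{\left(A \right)} = \left(A^{2} + A^{2}\right) - 199 = 2 A^{2} - 199 = -199 + 2 A^{2}$)
$J{\left(y{\left(-5,-4 \right)} - 56 \right)} + D = \left(-199 + 2 \left(\sqrt{\left(-4\right)^{2} + \left(-5\right)^{2}} - 56\right)^{2}\right) + 91504 = \left(-199 + 2 \left(\sqrt{16 + 25} - 56\right)^{2}\right) + 91504 = \left(-199 + 2 \left(\sqrt{41} - 56\right)^{2}\right) + 91504 = \left(-199 + 2 \left(-56 + \sqrt{41}\right)^{2}\right) + 91504 = 91305 + 2 \left(-56 + \sqrt{41}\right)^{2}$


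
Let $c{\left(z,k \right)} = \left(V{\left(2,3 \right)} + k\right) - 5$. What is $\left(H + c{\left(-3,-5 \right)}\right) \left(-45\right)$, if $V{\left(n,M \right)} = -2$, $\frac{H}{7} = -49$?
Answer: $15975$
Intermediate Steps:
$H = -343$ ($H = 7 \left(-49\right) = -343$)
$c{\left(z,k \right)} = -7 + k$ ($c{\left(z,k \right)} = \left(-2 + k\right) - 5 = -7 + k$)
$\left(H + c{\left(-3,-5 \right)}\right) \left(-45\right) = \left(-343 - 12\right) \left(-45\right) = \left(-355\right) \left(-45\right) = 15975$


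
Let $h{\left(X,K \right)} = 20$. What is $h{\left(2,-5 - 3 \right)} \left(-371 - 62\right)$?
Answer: $-8660$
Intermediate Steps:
$h{\left(2,-5 - 3 \right)} \left(-371 - 62\right) = 20 \left(-371 - 62\right) = 20 \left(-433\right) = -8660$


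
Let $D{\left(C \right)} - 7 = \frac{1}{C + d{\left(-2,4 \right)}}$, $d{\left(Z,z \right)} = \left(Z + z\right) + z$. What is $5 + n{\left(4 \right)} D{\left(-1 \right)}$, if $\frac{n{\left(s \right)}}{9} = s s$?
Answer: $\frac{5209}{5} \approx 1041.8$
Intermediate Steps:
$d{\left(Z,z \right)} = Z + 2 z$
$D{\left(C \right)} = 7 + \frac{1}{6 + C}$ ($D{\left(C \right)} = 7 + \frac{1}{C + \left(-2 + 2 \cdot 4\right)} = 7 + \frac{1}{C + \left(-2 + 8\right)} = 7 + \frac{1}{C + 6} = 7 + \frac{1}{6 + C}$)
$n{\left(s \right)} = 9 s^{2}$ ($n{\left(s \right)} = 9 s s = 9 s^{2}$)
$5 + n{\left(4 \right)} D{\left(-1 \right)} = 5 + 9 \cdot 4^{2} \frac{43 + 7 \left(-1\right)}{6 - 1} = 5 + 9 \cdot 16 \frac{43 - 7}{5} = 5 + 144 \cdot \frac{1}{5} \cdot 36 = 5 + 144 \cdot \frac{36}{5} = 5 + \frac{5184}{5} = \frac{5209}{5}$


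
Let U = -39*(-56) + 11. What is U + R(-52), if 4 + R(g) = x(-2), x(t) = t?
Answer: 2189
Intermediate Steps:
R(g) = -6 (R(g) = -4 - 2 = -6)
U = 2195 (U = 2184 + 11 = 2195)
U + R(-52) = 2195 - 6 = 2189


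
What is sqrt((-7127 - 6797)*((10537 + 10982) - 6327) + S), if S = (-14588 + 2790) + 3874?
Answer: 2*I*sqrt(52885333) ≈ 14544.0*I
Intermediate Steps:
S = -7924 (S = -11798 + 3874 = -7924)
sqrt((-7127 - 6797)*((10537 + 10982) - 6327) + S) = sqrt((-7127 - 6797)*((10537 + 10982) - 6327) - 7924) = sqrt(-13924*(21519 - 6327) - 7924) = sqrt(-13924*15192 - 7924) = sqrt(-211533408 - 7924) = sqrt(-211541332) = 2*I*sqrt(52885333)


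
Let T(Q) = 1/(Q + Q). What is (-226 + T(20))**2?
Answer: 81703521/1600 ≈ 51065.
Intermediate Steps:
T(Q) = 1/(2*Q)
(-226 + T(20))**2 = (-226 + (1/2)/20)**2 = (-226 + (1/2)*(1/20))**2 = (-226 + 1/40)**2 = (-9039/40)**2 = 81703521/1600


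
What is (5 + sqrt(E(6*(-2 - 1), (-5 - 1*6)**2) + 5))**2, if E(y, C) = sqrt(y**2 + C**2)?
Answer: (5 + sqrt(5 + sqrt(14965)))**2 ≈ 265.17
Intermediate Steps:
E(y, C) = sqrt(C**2 + y**2)
(5 + sqrt(E(6*(-2 - 1), (-5 - 1*6)**2) + 5))**2 = (5 + sqrt(sqrt(((-5 - 1*6)**2)**2 + (6*(-2 - 1))**2) + 5))**2 = (5 + sqrt(sqrt(((-5 - 6)**2)**2 + (6*(-3))**2) + 5))**2 = (5 + sqrt(sqrt(((-11)**2)**2 + (-18)**2) + 5))**2 = (5 + sqrt(sqrt(121**2 + 324) + 5))**2 = (5 + sqrt(sqrt(14641 + 324) + 5))**2 = (5 + sqrt(sqrt(14965) + 5))**2 = (5 + sqrt(5 + sqrt(14965)))**2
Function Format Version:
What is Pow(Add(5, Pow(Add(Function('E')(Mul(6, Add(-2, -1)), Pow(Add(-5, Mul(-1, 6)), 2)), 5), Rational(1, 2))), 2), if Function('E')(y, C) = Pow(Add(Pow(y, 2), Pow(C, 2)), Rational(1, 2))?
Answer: Pow(Add(5, Pow(Add(5, Pow(14965, Rational(1, 2))), Rational(1, 2))), 2) ≈ 265.17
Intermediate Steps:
Function('E')(y, C) = Pow(Add(Pow(C, 2), Pow(y, 2)), Rational(1, 2))
Pow(Add(5, Pow(Add(Function('E')(Mul(6, Add(-2, -1)), Pow(Add(-5, Mul(-1, 6)), 2)), 5), Rational(1, 2))), 2) = Pow(Add(5, Pow(Add(Pow(Add(Pow(Pow(Add(-5, Mul(-1, 6)), 2), 2), Pow(Mul(6, Add(-2, -1)), 2)), Rational(1, 2)), 5), Rational(1, 2))), 2) = Pow(Add(5, Pow(Add(Pow(Add(Pow(Pow(Add(-5, -6), 2), 2), Pow(Mul(6, -3), 2)), Rational(1, 2)), 5), Rational(1, 2))), 2) = Pow(Add(5, Pow(Add(Pow(Add(Pow(Pow(-11, 2), 2), Pow(-18, 2)), Rational(1, 2)), 5), Rational(1, 2))), 2) = Pow(Add(5, Pow(Add(Pow(Add(Pow(121, 2), 324), Rational(1, 2)), 5), Rational(1, 2))), 2) = Pow(Add(5, Pow(Add(Pow(Add(14641, 324), Rational(1, 2)), 5), Rational(1, 2))), 2) = Pow(Add(5, Pow(Add(Pow(14965, Rational(1, 2)), 5), Rational(1, 2))), 2) = Pow(Add(5, Pow(Add(5, Pow(14965, Rational(1, 2))), Rational(1, 2))), 2)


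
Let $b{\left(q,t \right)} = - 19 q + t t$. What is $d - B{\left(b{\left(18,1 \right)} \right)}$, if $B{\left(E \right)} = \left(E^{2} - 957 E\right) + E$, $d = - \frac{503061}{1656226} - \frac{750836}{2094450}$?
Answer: $- \frac{59008048571337511}{133418559450} \approx -4.4228 \cdot 10^{5}$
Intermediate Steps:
$b{\left(q,t \right)} = t^{2} - 19 q$ ($b{\left(q,t \right)} = - 19 q + t^{2} = t^{2} - 19 q$)
$d = - \frac{88353469861}{133418559450}$ ($d = \left(-503061\right) \frac{1}{1656226} - \frac{375418}{1047225} = - \frac{38697}{127402} - \frac{375418}{1047225} = - \frac{88353469861}{133418559450} \approx -0.66223$)
$B{\left(E \right)} = E^{2} - 956 E$
$d - B{\left(b{\left(18,1 \right)} \right)} = - \frac{88353469861}{133418559450} - \left(1^{2} - 342\right) \left(-956 + \left(1^{2} - 342\right)\right) = - \frac{88353469861}{133418559450} - \left(1 - 342\right) \left(-956 + \left(1 - 342\right)\right) = - \frac{88353469861}{133418559450} - - 341 \left(-956 - 341\right) = - \frac{88353469861}{133418559450} - \left(-341\right) \left(-1297\right) = - \frac{88353469861}{133418559450} - 442277 = - \frac{59008048571337511}{133418559450}$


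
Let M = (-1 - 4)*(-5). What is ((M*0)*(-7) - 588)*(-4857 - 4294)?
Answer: 5380788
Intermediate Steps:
M = 25 (M = -5*(-5) = 25)
((M*0)*(-7) - 588)*(-4857 - 4294) = ((25*0)*(-7) - 588)*(-4857 - 4294) = (0*(-7) - 588)*(-9151) = (0 - 588)*(-9151) = -588*(-9151) = 5380788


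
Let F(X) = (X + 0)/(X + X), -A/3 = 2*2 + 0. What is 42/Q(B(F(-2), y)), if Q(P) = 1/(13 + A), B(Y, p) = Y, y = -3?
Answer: 42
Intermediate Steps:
A = -12 (A = -3*(2*2 + 0) = -3*(4 + 0) = -3*4 = -12)
F(X) = ½ (F(X) = X/((2*X)) = X*(1/(2*X)) = ½)
Q(P) = 1 (Q(P) = 1/(13 - 12) = 1/1 = 1)
42/Q(B(F(-2), y)) = 42/1 = 42*1 = 42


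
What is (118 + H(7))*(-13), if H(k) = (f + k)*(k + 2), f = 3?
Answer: -2704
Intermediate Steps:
H(k) = (2 + k)*(3 + k) (H(k) = (3 + k)*(k + 2) = (3 + k)*(2 + k) = (2 + k)*(3 + k))
(118 + H(7))*(-13) = (118 + (6 + 7² + 5*7))*(-13) = (118 + (6 + 49 + 35))*(-13) = (118 + 90)*(-13) = 208*(-13) = -2704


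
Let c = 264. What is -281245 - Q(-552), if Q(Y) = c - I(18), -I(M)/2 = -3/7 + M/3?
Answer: -1970641/7 ≈ -2.8152e+5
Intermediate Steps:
I(M) = 6/7 - 2*M/3 (I(M) = -2*(-3/7 + M/3) = 6/7 - 2*M/3)
Q(Y) = 1926/7 (Q(Y) = 264 - (6/7 - ⅔*18) = 264 - (6/7 - 12) = 264 - 1*(-78/7) = 264 + 78/7 = 1926/7)
-281245 - Q(-552) = -281245 - 1*1926/7 = -281245 - 1926/7 = -1970641/7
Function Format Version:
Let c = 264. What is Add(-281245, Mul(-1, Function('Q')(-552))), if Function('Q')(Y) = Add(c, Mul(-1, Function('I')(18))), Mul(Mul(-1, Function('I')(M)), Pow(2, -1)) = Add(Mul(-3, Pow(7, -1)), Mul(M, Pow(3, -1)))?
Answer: Rational(-1970641, 7) ≈ -2.8152e+5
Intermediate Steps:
Function('I')(M) = Add(Rational(6, 7), Mul(Rational(-2, 3), M)) (Function('I')(M) = Mul(-2, Add(Mul(-3, Pow(7, -1)), Mul(M, Pow(3, -1)))) = Mul(-2, Add(Mul(-3, Rational(1, 7)), Mul(M, Rational(1, 3)))) = Mul(-2, Add(Rational(-3, 7), Mul(Rational(1, 3), M))) = Add(Rational(6, 7), Mul(Rational(-2, 3), M)))
Function('Q')(Y) = Rational(1926, 7) (Function('Q')(Y) = Add(264, Mul(-1, Add(Rational(6, 7), Mul(Rational(-2, 3), 18)))) = Add(264, Mul(-1, Add(Rational(6, 7), -12))) = Add(264, Mul(-1, Rational(-78, 7))) = Add(264, Rational(78, 7)) = Rational(1926, 7))
Add(-281245, Mul(-1, Function('Q')(-552))) = Add(-281245, Mul(-1, Rational(1926, 7))) = Add(-281245, Rational(-1926, 7)) = Rational(-1970641, 7)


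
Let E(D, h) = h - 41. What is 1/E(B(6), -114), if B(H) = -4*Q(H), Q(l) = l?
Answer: -1/155 ≈ -0.0064516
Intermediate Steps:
B(H) = -4*H
E(D, h) = -41 + h
1/E(B(6), -114) = 1/(-41 - 114) = 1/(-155) = -1/155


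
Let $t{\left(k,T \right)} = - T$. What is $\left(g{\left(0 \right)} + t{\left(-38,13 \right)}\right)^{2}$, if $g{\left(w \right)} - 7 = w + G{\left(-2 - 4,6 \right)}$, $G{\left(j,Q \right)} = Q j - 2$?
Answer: $1936$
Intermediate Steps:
$G{\left(j,Q \right)} = -2 + Q j$
$g{\left(w \right)} = -31 + w$ ($g{\left(w \right)} = 7 + \left(w + \left(-2 + 6 \left(-2 - 4\right)\right)\right) = 7 + \left(w + \left(-2 + 6 \left(-6\right)\right)\right) = 7 + \left(w - 38\right) = 7 + \left(-38 + w\right) = -31 + w$)
$\left(g{\left(0 \right)} + t{\left(-38,13 \right)}\right)^{2} = \left(\left(-31 + 0\right) - 13\right)^{2} = \left(-31 - 13\right)^{2} = \left(-44\right)^{2} = 1936$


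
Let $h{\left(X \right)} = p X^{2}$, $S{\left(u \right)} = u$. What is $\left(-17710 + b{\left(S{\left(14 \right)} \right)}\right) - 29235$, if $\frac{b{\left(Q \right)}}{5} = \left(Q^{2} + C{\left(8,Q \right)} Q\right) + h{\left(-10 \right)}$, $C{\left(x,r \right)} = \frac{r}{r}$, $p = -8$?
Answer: $-49895$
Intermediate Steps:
$C{\left(x,r \right)} = 1$
$h{\left(X \right)} = - 8 X^{2}$
$b{\left(Q \right)} = -4000 + 5 Q + 5 Q^{2}$ ($b{\left(Q \right)} = 5 \left(\left(Q^{2} + 1 Q\right) - 8 \left(-10\right)^{2}\right) = 5 \left(\left(Q^{2} + Q\right) - 800\right) = 5 \left(\left(Q + Q^{2}\right) - 800\right) = 5 \left(-800 + Q + Q^{2}\right) = -4000 + 5 Q + 5 Q^{2}$)
$\left(-17710 + b{\left(S{\left(14 \right)} \right)}\right) - 29235 = \left(-17710 + \left(-4000 + 5 \cdot 14 + 5 \cdot 14^{2}\right)\right) - 29235 = \left(-17710 + \left(-4000 + 70 + 5 \cdot 196\right)\right) - 29235 = \left(-17710 + \left(-4000 + 70 + 980\right)\right) - 29235 = \left(-17710 - 2950\right) - 29235 = -20660 - 29235 = -49895$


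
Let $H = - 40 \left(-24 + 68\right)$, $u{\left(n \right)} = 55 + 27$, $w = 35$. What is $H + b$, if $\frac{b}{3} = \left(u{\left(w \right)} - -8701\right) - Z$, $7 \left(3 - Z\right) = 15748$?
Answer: $\frac{219304}{7} \approx 31329.0$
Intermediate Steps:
$Z = - \frac{15727}{7}$ ($Z = 3 - \frac{15748}{7} = - \frac{15727}{7} \approx -2246.7$)
$u{\left(n \right)} = 82$
$H = -1760$ ($H = \left(-40\right) 44 = -1760$)
$b = \frac{231624}{7}$ ($b = 3 \left(\left(82 - -8701\right) - - \frac{15727}{7}\right) = 3 \left(\left(82 + 8701\right) + \frac{15727}{7}\right) = 3 \left(8783 + \frac{15727}{7}\right) = 3 \cdot \frac{77208}{7} = \frac{231624}{7} \approx 33089.0$)
$H + b = -1760 + \frac{231624}{7} = \frac{219304}{7}$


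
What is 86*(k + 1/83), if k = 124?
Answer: 885198/83 ≈ 10665.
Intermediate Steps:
86*(k + 1/83) = 86*(124 + 1/83) = 86*(10293/83) = 885198/83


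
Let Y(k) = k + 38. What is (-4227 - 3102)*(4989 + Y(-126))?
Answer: -35919429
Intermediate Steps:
Y(k) = 38 + k
(-4227 - 3102)*(4989 + Y(-126)) = (-4227 - 3102)*(4989 + (38 - 126)) = -7329*(4989 - 88) = -7329*4901 = -35919429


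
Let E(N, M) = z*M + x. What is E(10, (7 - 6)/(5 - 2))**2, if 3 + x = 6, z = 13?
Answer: 484/9 ≈ 53.778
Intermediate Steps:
x = 3 (x = -3 + 6 = 3)
E(N, M) = 3 + 13*M (E(N, M) = 13*M + 3 = 3 + 13*M)
E(10, (7 - 6)/(5 - 2))**2 = (3 + 13*((7 - 6)/(5 - 2)))**2 = (3 + 13*(1/3))**2 = (3 + 13/3)**2 = (22/3)**2 = 484/9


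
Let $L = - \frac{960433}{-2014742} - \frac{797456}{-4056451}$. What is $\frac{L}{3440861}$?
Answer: $\frac{5502617499635}{28121132266803232762} \approx 1.9568 \cdot 10^{-7}$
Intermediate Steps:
$L = \frac{5502617499635}{8172702200642}$ ($L = \left(-960433\right) \left(- \frac{1}{2014742}\right) - - \frac{797456}{4056451} = \frac{960433}{2014742} + \frac{797456}{4056451} = \frac{5502617499635}{8172702200642} \approx 0.67329$)
$\frac{L}{3440861} = \frac{5502617499635}{8172702200642 \cdot 3440861} = \frac{5502617499635}{8172702200642} \cdot \frac{1}{3440861} = \frac{5502617499635}{28121132266803232762}$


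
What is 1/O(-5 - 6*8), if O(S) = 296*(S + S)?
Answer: -1/31376 ≈ -3.1871e-5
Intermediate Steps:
O(S) = 592*S (O(S) = 296*(2*S) = 592*S)
1/O(-5 - 6*8) = 1/(592*(-5 - 6*8)) = 1/(592*(-5 - 48)) = 1/(592*(-53)) = 1/(-31376) = -1/31376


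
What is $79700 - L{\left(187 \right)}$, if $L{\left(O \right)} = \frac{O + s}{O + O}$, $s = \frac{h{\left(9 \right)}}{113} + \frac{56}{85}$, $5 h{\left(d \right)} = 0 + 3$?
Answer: $\frac{143151058243}{1796135} \approx 79700.0$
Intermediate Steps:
$h{\left(d \right)} = \frac{3}{5}$ ($h{\left(d \right)} = \frac{0 + 3}{5} = \frac{1}{5} \cdot 3 = \frac{3}{5}$)
$s = \frac{6379}{9605}$ ($s = \frac{3}{5 \cdot 113} + \frac{56}{85} = \frac{3}{5} \cdot \frac{1}{113} + 56 \cdot \frac{1}{85} = \frac{3}{565} + \frac{56}{85} = \frac{6379}{9605} \approx 0.66413$)
$L{\left(O \right)} = \frac{\frac{6379}{9605} + O}{2 O}$ ($L{\left(O \right)} = \frac{O + \frac{6379}{9605}}{O + O} = \frac{\frac{6379}{9605} + O}{2 O}$)
$79700 - L{\left(187 \right)} = 79700 - \frac{6379 + 9605 \cdot 187}{19210 \cdot 187} = 79700 - \frac{1}{19210} \cdot \frac{1}{187} \left(6379 + 1796135\right) = 79700 - \frac{1}{19210} \cdot \frac{1}{187} \cdot 1802514 = 79700 - \frac{901257}{1796135} = \frac{143151058243}{1796135}$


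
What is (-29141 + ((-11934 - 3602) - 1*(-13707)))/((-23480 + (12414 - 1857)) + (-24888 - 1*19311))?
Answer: 15485/28561 ≈ 0.54217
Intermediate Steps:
(-29141 + ((-11934 - 3602) - 1*(-13707)))/((-23480 + (12414 - 1857)) + (-24888 - 1*19311)) = (-29141 + (-15536 + 13707))/((-23480 + 10557) + (-24888 - 19311)) = (-29141 - 1829)/(-12923 - 44199) = -30970/(-57122) = -30970*(-1/57122) = 15485/28561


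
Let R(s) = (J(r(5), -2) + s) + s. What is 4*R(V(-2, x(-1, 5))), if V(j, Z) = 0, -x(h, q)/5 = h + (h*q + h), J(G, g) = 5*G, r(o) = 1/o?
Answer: 4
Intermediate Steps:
r(o) = 1/o
x(h, q) = -10*h - 5*h*q (x(h, q) = -5*(h + (h*q + h)) = -5*(h + (h + h*q)) = -5*(2*h + h*q) = -10*h - 5*h*q)
R(s) = 1 + 2*s (R(s) = (5/5 + s) + s = (5*(⅕) + s) + s = (1 + s) + s = 1 + 2*s)
4*R(V(-2, x(-1, 5))) = 4*(1 + 2*0) = 4*(1 + 0) = 4*1 = 4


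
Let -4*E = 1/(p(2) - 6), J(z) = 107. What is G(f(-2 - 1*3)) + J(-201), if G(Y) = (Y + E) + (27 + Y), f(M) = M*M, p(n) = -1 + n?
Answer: 3681/20 ≈ 184.05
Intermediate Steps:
f(M) = M²
E = 1/20 (E = -1/(4*((-1 + 2) - 6)) = -1/(4*(1 - 6)) = -¼/(-5) = -¼*(-⅕) = 1/20 ≈ 0.050000)
G(Y) = 541/20 + 2*Y (G(Y) = (Y + 1/20) + (27 + Y) = (1/20 + Y) + (27 + Y) = 541/20 + 2*Y)
G(f(-2 - 1*3)) + J(-201) = (541/20 + 2*(-2 - 1*3)²) + 107 = (541/20 + 2*(-2 - 3)²) + 107 = (541/20 + 2*(-5)²) + 107 = (541/20 + 2*25) + 107 = (541/20 + 50) + 107 = 1541/20 + 107 = 3681/20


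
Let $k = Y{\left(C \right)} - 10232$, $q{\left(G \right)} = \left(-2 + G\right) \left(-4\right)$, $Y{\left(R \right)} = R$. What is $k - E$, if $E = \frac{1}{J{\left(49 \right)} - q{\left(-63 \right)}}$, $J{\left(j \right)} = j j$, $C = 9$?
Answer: $- \frac{21887444}{2141} \approx -10223.0$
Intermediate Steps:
$J{\left(j \right)} = j^{2}$
$q{\left(G \right)} = 8 - 4 G$
$k = -10223$ ($k = 9 - 10232 = -10223$)
$E = \frac{1}{2141}$ ($E = \frac{1}{49^{2} - \left(8 - -252\right)} = \frac{1}{2401 - \left(8 + 252\right)} = \frac{1}{2401 - 260} = \frac{1}{2141} \approx 0.00046707$)
$k - E = -10223 - \frac{1}{2141} = - \frac{21887444}{2141}$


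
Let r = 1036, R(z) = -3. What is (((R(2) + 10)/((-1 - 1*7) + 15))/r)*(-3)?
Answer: -3/1036 ≈ -0.0028958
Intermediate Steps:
(((R(2) + 10)/((-1 - 1*7) + 15))/r)*(-3) = (((-3 + 10)/((-1 - 1*7) + 15))/1036)*(-3) = ((7/((-1 - 7) + 15))*(1/1036))*(-3) = ((7/(-8 + 15))*(1/1036))*(-3) = ((7/7)*(1/1036))*(-3) = (((⅐)*7)*(1/1036))*(-3) = (1*(1/1036))*(-3) = (1/1036)*(-3) = -3/1036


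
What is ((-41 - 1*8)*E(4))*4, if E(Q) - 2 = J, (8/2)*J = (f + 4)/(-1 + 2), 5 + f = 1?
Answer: -392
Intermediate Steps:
f = -4 (f = -5 + 1 = -4)
J = 0 (J = ((-4 + 4)/(-1 + 2))/4 = (0/1)/4 = (0*1)/4 = (1/4)*0 = 0)
E(Q) = 2 (E(Q) = 2 + 0 = 2)
((-41 - 1*8)*E(4))*4 = ((-41 - 1*8)*2)*4 = ((-41 - 8)*2)*4 = -49*2*4 = -98*4 = -392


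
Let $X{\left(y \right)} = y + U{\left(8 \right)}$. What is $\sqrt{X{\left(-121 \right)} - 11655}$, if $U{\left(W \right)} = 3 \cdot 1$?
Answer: $i \sqrt{11773} \approx 108.5 i$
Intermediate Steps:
$U{\left(W \right)} = 3$
$X{\left(y \right)} = 3 + y$ ($X{\left(y \right)} = y + 3 = 3 + y$)
$\sqrt{X{\left(-121 \right)} - 11655} = \sqrt{\left(3 - 121\right) - 11655} = \sqrt{-118 - 11655} = \sqrt{-11773} = i \sqrt{11773}$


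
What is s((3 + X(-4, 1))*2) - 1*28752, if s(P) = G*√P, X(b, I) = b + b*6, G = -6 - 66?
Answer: -28752 - 360*I*√2 ≈ -28752.0 - 509.12*I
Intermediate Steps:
G = -72
X(b, I) = 7*b (X(b, I) = b + 6*b = 7*b)
s(P) = -72*√P
s((3 + X(-4, 1))*2) - 1*28752 = -72*√2*√(3 + 7*(-4)) - 1*28752 = -72*√2*√(3 - 28) - 28752 = -72*5*I*√2 - 28752 = -360*I*√2 - 28752 = -28752 - 360*I*√2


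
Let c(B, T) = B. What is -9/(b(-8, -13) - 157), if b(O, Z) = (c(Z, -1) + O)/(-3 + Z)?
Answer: 144/2491 ≈ 0.057808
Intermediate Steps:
b(O, Z) = (O + Z)/(-3 + Z) (b(O, Z) = (Z + O)/(-3 + Z) = (O + Z)/(-3 + Z))
-9/(b(-8, -13) - 157) = -9/((-8 - 13)/(-3 - 13) - 157) = -9/(-21/(-16) - 157) = -9/(-1/16*(-21) - 157) = -9/(21/16 - 157) = -9/(-2491/16) = -9*(-16/2491) = 144/2491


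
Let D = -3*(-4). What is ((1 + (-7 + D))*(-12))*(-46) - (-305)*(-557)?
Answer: -166573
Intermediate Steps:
D = 12
((1 + (-7 + D))*(-12))*(-46) - (-305)*(-557) = ((1 + (-7 + 12))*(-12))*(-46) - (-305)*(-557) = ((1 + 5)*(-12))*(-46) - 1*169885 = (6*(-12))*(-46) - 169885 = -72*(-46) - 169885 = 3312 - 169885 = -166573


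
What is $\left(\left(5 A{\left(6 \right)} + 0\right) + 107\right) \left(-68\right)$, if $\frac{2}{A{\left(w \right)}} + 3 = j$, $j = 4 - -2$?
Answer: $- \frac{22508}{3} \approx -7502.7$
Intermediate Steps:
$j = 6$ ($j = 4 + 2 = 6$)
$A{\left(w \right)} = \frac{2}{3}$ ($A{\left(w \right)} = \frac{2}{-3 + 6} = \frac{2}{3}$)
$\left(\left(5 A{\left(6 \right)} + 0\right) + 107\right) \left(-68\right) = \left(\left(5 \cdot \frac{2}{3} + 0\right) + 107\right) \left(-68\right) = \left(\left(\frac{10}{3} + 0\right) + 107\right) \left(-68\right) = \left(\frac{10}{3} + 107\right) \left(-68\right) = \frac{331}{3} \left(-68\right) = - \frac{22508}{3}$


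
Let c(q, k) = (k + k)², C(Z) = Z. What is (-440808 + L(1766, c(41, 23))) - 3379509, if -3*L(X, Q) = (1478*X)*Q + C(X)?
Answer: -1844845295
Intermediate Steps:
c(q, k) = 4*k² (c(q, k) = (2*k)² = 4*k²)
L(X, Q) = -X/3 - 1478*Q*X/3 (L(X, Q) = -((1478*X)*Q + X)/3 = -(1478*Q*X + X)/3 = -(X + 1478*Q*X)/3 = -X/3 - 1478*Q*X/3)
(-440808 + L(1766, c(41, 23))) - 3379509 = (-440808 + (⅓)*1766*(-1 - 5912*23²)) - 3379509 = (-440808 + (⅓)*1766*(-1 - 5912*529)) - 3379509 = (-440808 + (⅓)*1766*(-1 - 1478*2116)) - 3379509 = (-440808 + (⅓)*1766*(-1 - 3127448)) - 3379509 = (-440808 + (⅓)*1766*(-3127449)) - 3379509 = (-440808 - 1841024978) - 3379509 = -1841465786 - 3379509 = -1844845295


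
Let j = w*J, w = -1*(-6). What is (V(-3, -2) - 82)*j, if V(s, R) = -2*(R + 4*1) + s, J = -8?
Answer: 4272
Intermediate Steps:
w = 6
V(s, R) = -8 + s - 2*R (V(s, R) = -2*(R + 4) + s = -2*(4 + R) + s = (-8 - 2*R) + s = -8 + s - 2*R)
j = -48 (j = 6*(-8) = -48)
(V(-3, -2) - 82)*j = ((-8 - 3 - 2*(-2)) - 82)*(-48) = ((-8 - 3 + 4) - 82)*(-48) = (-7 - 82)*(-48) = -89*(-48) = 4272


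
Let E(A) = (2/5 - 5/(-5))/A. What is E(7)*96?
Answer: 96/5 ≈ 19.200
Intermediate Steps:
E(A) = 7/(5*A) (E(A) = (2*(⅕) - 5*(-⅕))/A = (⅖ + 1)/A = 7/(5*A))
E(7)*96 = ((7/5)/7)*96 = ((7/5)*(⅐))*96 = (⅕)*96 = 96/5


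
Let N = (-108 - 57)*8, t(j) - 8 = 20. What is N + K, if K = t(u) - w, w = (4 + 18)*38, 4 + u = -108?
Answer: -2128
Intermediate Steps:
u = -112 (u = -4 - 108 = -112)
t(j) = 28 (t(j) = 8 + 20 = 28)
w = 836 (w = 22*38 = 836)
K = -808 (K = 28 - 1*836 = 28 - 836 = -808)
N = -1320 (N = -165*8 = -1320)
N + K = -1320 - 808 = -2128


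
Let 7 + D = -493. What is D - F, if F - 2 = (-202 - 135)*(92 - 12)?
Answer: 26458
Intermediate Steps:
F = -26958 (F = 2 + (-202 - 135)*(92 - 12) = 2 - 337*80 = 2 - 26960 = -26958)
D = -500 (D = -7 - 493 = -500)
D - F = -500 - 1*(-26958) = -500 + 26958 = 26458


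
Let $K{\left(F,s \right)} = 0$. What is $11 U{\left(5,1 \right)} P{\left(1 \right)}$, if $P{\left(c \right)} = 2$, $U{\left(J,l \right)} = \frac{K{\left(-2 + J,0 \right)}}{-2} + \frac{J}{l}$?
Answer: $110$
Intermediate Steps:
$U{\left(J,l \right)} = \frac{J}{l}$ ($U{\left(J,l \right)} = \frac{0}{-2} + \frac{J}{l} = 0 \left(- \frac{1}{2}\right) + \frac{J}{l} = 0 + \frac{J}{l} = \frac{J}{l}$)
$11 U{\left(5,1 \right)} P{\left(1 \right)} = 11 \cdot \frac{5}{1} \cdot 2 = 11 \cdot 5 \cdot 1 \cdot 2 = 11 \cdot 5 \cdot 2 = 55 \cdot 2 = 110$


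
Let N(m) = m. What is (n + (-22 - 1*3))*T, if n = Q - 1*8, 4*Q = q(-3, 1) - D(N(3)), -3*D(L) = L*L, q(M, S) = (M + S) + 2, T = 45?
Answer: -5805/4 ≈ -1451.3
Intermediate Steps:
q(M, S) = 2 + M + S
D(L) = -L²/3 (D(L) = -L*L/3 = -L²/3)
Q = ¾ (Q = ((2 - 3 + 1) - (-1)*3²/3)/4 = (0 - (-1)*9/3)/4 = (0 - 1*(-3))/4 = (0 + 3)/4 = (¼)*3 = ¾ ≈ 0.75000)
n = -29/4 (n = ¾ - 1*8 = ¾ - 8 = -29/4 ≈ -7.2500)
(n + (-22 - 1*3))*T = (-29/4 + (-22 - 1*3))*45 = (-29/4 + (-22 - 3))*45 = (-29/4 - 25)*45 = -129/4*45 = -5805/4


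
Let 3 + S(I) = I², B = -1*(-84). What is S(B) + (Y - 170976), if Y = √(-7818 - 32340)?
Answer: -163923 + 3*I*√4462 ≈ -1.6392e+5 + 200.39*I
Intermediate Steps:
Y = 3*I*√4462 (Y = √(-40158) = 3*I*√4462 ≈ 200.39*I)
B = 84
S(I) = -3 + I²
S(B) + (Y - 170976) = (-3 + 84²) + (3*I*√4462 - 170976) = (-3 + 7056) + (-170976 + 3*I*√4462) = 7053 + (-170976 + 3*I*√4462) = -163923 + 3*I*√4462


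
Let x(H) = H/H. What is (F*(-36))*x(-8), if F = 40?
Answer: -1440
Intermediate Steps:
x(H) = 1
(F*(-36))*x(-8) = (40*(-36))*1 = -1440*1 = -1440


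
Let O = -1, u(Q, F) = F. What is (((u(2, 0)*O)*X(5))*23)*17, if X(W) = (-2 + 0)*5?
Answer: 0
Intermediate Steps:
X(W) = -10 (X(W) = -2*5 = -10)
(((u(2, 0)*O)*X(5))*23)*17 = (((0*(-1))*(-10))*23)*17 = ((0*(-10))*23)*17 = (0*23)*17 = 0*17 = 0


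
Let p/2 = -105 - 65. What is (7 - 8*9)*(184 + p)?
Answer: 10140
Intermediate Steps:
p = -340 (p = 2*(-105 - 65) = 2*(-170) = -340)
(7 - 8*9)*(184 + p) = (7 - 8*9)*(184 - 340) = (7 - 72)*(-156) = -65*(-156) = 10140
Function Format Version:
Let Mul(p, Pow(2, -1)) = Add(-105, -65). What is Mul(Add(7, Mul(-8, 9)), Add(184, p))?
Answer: 10140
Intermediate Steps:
p = -340 (p = Mul(2, Add(-105, -65)) = Mul(2, -170) = -340)
Mul(Add(7, Mul(-8, 9)), Add(184, p)) = Mul(Add(7, Mul(-8, 9)), Add(184, -340)) = Mul(Add(7, -72), -156) = Mul(-65, -156) = 10140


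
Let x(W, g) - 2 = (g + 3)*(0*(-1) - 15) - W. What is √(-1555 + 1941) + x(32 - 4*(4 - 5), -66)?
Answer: 911 + √386 ≈ 930.65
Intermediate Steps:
x(W, g) = -43 - W - 15*g (x(W, g) = 2 + ((g + 3)*(0*(-1) - 15) - W) = 2 + ((3 + g)*(0 - 15) - W) = 2 + ((3 + g)*(-15) - W) = 2 + ((-45 - 15*g) - W) = 2 + (-45 - W - 15*g) = -43 - W - 15*g)
√(-1555 + 1941) + x(32 - 4*(4 - 5), -66) = √(-1555 + 1941) + (-43 - (32 - 4*(4 - 5)) - 15*(-66)) = √386 + (-43 - (32 - 4*(-1)) + 990) = √386 + (-43 - (32 + 4) + 990) = √386 + (-43 - 1*36 + 990) = √386 + (-43 - 36 + 990) = √386 + 911 = 911 + √386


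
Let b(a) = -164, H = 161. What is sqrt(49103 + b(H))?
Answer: sqrt(48939) ≈ 221.22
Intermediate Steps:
sqrt(49103 + b(H)) = sqrt(49103 - 164) = sqrt(48939)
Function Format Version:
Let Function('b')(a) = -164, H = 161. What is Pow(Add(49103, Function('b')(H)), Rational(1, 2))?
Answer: Pow(48939, Rational(1, 2)) ≈ 221.22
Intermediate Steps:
Pow(Add(49103, Function('b')(H)), Rational(1, 2)) = Pow(Add(49103, -164), Rational(1, 2)) = Pow(48939, Rational(1, 2))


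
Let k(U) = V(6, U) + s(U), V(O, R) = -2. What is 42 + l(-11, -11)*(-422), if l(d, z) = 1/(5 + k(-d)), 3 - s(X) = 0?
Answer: -85/3 ≈ -28.333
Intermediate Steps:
s(X) = 3 (s(X) = 3 - 1*0 = 3 + 0 = 3)
k(U) = 1 (k(U) = -2 + 3 = 1)
l(d, z) = ⅙ (l(d, z) = 1/(5 + 1) = 1/6 = ⅙)
42 + l(-11, -11)*(-422) = 42 + (⅙)*(-422) = 42 - 211/3 = -85/3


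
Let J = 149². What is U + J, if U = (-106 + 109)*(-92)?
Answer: 21925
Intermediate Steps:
J = 22201
U = -276 (U = 3*(-92) = -276)
U + J = -276 + 22201 = 21925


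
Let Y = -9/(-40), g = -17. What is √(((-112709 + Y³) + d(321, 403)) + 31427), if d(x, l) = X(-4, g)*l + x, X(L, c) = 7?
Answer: I*√50009592710/800 ≈ 279.54*I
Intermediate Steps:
d(x, l) = x + 7*l (d(x, l) = 7*l + x = x + 7*l)
Y = 9/40 (Y = -9*(-1/40) = 9/40 ≈ 0.22500)
√(((-112709 + Y³) + d(321, 403)) + 31427) = √(((-112709 + (9/40)³) + (321 + 7*403)) + 31427) = √(((-112709 + 729/64000) + (321 + 2821)) + 31427) = √((-7213375271/64000 + 3142) + 31427) = √(-7012287271/64000 + 31427) = √(-5000959271/64000) = I*√50009592710/800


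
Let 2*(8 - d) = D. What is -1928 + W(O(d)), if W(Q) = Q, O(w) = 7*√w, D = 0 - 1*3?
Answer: -1928 + 7*√38/2 ≈ -1906.4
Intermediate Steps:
D = -3 (D = 0 - 3 = -3)
d = 19/2 (d = 8 - ½*(-3) = 8 + 3/2 = 19/2 ≈ 9.5000)
-1928 + W(O(d)) = -1928 + 7*√(19/2) = -1928 + 7*(√38/2) = -1928 + 7*√38/2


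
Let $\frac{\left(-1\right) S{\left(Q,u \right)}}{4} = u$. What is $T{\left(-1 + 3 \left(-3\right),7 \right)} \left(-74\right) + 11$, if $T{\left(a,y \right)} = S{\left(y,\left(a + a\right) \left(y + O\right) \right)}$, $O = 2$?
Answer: $-53269$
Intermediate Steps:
$S{\left(Q,u \right)} = - 4 u$
$T{\left(a,y \right)} = - 8 a \left(2 + y\right)$ ($T{\left(a,y \right)} = - 4 \left(a + a\right) \left(y + 2\right) = - 4 \cdot 2 a \left(2 + y\right) = - 8 a \left(2 + y\right)$)
$T{\left(-1 + 3 \left(-3\right),7 \right)} \left(-74\right) + 11 = - 8 \left(-1 + 3 \left(-3\right)\right) \left(2 + 7\right) \left(-74\right) + 11 = \left(-8\right) \left(-1 - 9\right) 9 \left(-74\right) + 11 = \left(-8\right) \left(-10\right) 9 \left(-74\right) + 11 = 720 \left(-74\right) + 11 = -53280 + 11 = -53269$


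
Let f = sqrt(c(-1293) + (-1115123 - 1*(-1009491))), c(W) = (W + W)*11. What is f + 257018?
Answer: 257018 + I*sqrt(134078) ≈ 2.5702e+5 + 366.17*I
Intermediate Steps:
c(W) = 22*W (c(W) = (2*W)*11 = 22*W)
f = I*sqrt(134078) (f = sqrt(22*(-1293) + (-1115123 - 1*(-1009491))) = sqrt(-28446 + (-1115123 + 1009491)) = sqrt(-28446 - 105632) = sqrt(-134078) = I*sqrt(134078) ≈ 366.17*I)
f + 257018 = I*sqrt(134078) + 257018 = 257018 + I*sqrt(134078)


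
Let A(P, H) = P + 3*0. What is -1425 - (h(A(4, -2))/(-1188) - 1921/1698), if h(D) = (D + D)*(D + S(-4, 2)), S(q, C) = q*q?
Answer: -239332531/168102 ≈ -1423.7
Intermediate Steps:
S(q, C) = q²
A(P, H) = P (A(P, H) = P + 0 = P)
h(D) = 2*D*(16 + D) (h(D) = (D + D)*(D + (-4)²) = (2*D)*(D + 16) = (2*D)*(16 + D) = 2*D*(16 + D))
-1425 - (h(A(4, -2))/(-1188) - 1921/1698) = -1425 - ((2*4*(16 + 4))/(-1188) - 1921/1698) = -1425 - ((2*4*20)*(-1/1188) - 1921*1/1698) = -1425 - (160*(-1/1188) - 1921/1698) = -1425 - (-40/297 - 1921/1698) = -1425 - 1*(-212819/168102) = -1425 + 212819/168102 = -239332531/168102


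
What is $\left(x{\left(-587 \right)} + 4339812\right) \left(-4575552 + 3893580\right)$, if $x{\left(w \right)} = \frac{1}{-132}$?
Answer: $- \frac{32555932905073}{11} \approx -2.9596 \cdot 10^{12}$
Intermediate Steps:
$x{\left(w \right)} = - \frac{1}{132}$
$\left(x{\left(-587 \right)} + 4339812\right) \left(-4575552 + 3893580\right) = \left(- \frac{1}{132} + 4339812\right) \left(-4575552 + 3893580\right) = \frac{572855183}{132} \left(-681972\right) = - \frac{32555932905073}{11}$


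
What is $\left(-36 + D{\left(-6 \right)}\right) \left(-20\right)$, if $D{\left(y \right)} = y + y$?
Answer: $960$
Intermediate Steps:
$D{\left(y \right)} = 2 y$
$\left(-36 + D{\left(-6 \right)}\right) \left(-20\right) = \left(-36 + 2 \left(-6\right)\right) \left(-20\right) = \left(-36 - 12\right) \left(-20\right) = \left(-48\right) \left(-20\right) = 960$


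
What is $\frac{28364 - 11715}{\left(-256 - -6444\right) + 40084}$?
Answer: $\frac{16649}{46272} \approx 0.35981$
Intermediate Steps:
$\frac{28364 - 11715}{\left(-256 - -6444\right) + 40084} = \frac{16649}{\left(-256 + 6444\right) + 40084} = \frac{16649}{6188 + 40084} = \frac{16649}{46272}$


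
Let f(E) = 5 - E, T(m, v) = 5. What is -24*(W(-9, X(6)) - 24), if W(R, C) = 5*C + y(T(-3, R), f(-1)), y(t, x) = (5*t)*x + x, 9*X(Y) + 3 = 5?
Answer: -9584/3 ≈ -3194.7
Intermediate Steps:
X(Y) = 2/9 (X(Y) = -1/3 + (1/9)*5 = -1/3 + 5/9 = 2/9)
y(t, x) = x + 5*t*x (y(t, x) = 5*t*x + x = x + 5*t*x)
W(R, C) = 156 + 5*C (W(R, C) = 5*C + (5 - 1*(-1))*(1 + 5*5) = 5*C + (5 + 1)*(1 + 25) = 5*C + 6*26 = 5*C + 156 = 156 + 5*C)
-24*(W(-9, X(6)) - 24) = -24*((156 + 5*(2/9)) - 24) = -24*((156 + 10/9) - 24) = -24*(1414/9 - 24) = -24*1198/9 = -9584/3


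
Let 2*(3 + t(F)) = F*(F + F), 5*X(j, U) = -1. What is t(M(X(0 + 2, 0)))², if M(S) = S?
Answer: 5476/625 ≈ 8.7616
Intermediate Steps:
X(j, U) = -⅕ (X(j, U) = (⅕)*(-1) = -⅕)
t(F) = -3 + F² (t(F) = -3 + (F*(F + F))/2 = -3 + (F*(2*F))/2 = -3 + (2*F²)/2 = -3 + F²)
t(M(X(0 + 2, 0)))² = (-3 + (-⅕)²)² = (-3 + 1/25)² = (-74/25)² = 5476/625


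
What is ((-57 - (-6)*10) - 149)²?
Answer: 21316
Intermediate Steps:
((-57 - (-6)*10) - 149)² = ((-57 - 1*(-60)) - 149)² = ((-57 + 60) - 149)² = (3 - 149)² = (-146)² = 21316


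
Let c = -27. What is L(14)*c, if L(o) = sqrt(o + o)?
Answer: -54*sqrt(7) ≈ -142.87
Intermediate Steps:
L(o) = sqrt(2)*sqrt(o) (L(o) = sqrt(2*o) = sqrt(2)*sqrt(o))
L(14)*c = (sqrt(2)*sqrt(14))*(-27) = (2*sqrt(7))*(-27) = -54*sqrt(7)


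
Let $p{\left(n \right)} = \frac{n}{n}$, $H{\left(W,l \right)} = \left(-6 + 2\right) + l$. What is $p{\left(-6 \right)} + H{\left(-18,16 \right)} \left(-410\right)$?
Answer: $-4919$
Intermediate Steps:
$H{\left(W,l \right)} = -4 + l$
$p{\left(n \right)} = 1$
$p{\left(-6 \right)} + H{\left(-18,16 \right)} \left(-410\right) = 1 + \left(-4 + 16\right) \left(-410\right) = 1 + 12 \left(-410\right) = 1 - 4920 = -4919$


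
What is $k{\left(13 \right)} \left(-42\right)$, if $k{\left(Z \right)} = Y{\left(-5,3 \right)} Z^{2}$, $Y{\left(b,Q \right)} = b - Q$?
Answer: $56784$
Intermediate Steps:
$k{\left(Z \right)} = - 8 Z^{2}$ ($k{\left(Z \right)} = \left(-5 - 3\right) Z^{2} = - 8 Z^{2}$)
$k{\left(13 \right)} \left(-42\right) = - 8 \cdot 13^{2} \left(-42\right) = \left(-8\right) 169 \left(-42\right) = \left(-1352\right) \left(-42\right) = 56784$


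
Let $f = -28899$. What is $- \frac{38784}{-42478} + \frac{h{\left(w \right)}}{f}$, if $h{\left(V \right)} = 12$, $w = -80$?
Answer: $\frac{186718180}{204595287} \approx 0.91262$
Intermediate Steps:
$- \frac{38784}{-42478} + \frac{h{\left(w \right)}}{f} = - \frac{38784}{-42478} + \frac{12}{-28899} = \left(-38784\right) \left(- \frac{1}{42478}\right) + 12 \left(- \frac{1}{28899}\right) = \frac{19392}{21239} - \frac{4}{9633} = \frac{186718180}{204595287}$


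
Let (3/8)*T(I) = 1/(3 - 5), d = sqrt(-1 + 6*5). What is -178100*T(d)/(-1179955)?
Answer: -142480/707973 ≈ -0.20125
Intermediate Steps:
d = sqrt(29) (d = sqrt(-1 + 30) = sqrt(29) ≈ 5.3852)
T(I) = -4/3 (T(I) = 8/(3*(3 - 5)) = (8/3)/(-2) = (8/3)*(-1/2) = -4/3)
-178100*T(d)/(-1179955) = -178100*(-4/3)/(-1179955) = (712400/3)*(-1/1179955) = -142480/707973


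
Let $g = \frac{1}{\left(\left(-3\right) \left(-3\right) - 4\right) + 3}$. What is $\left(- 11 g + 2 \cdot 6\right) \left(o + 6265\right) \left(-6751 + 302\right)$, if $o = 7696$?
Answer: $- \frac{7652931565}{8} \approx -9.5662 \cdot 10^{8}$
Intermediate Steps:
$g = \frac{1}{8}$ ($g = \frac{1}{\left(9 - 4\right) + 3} = \frac{1}{5 + 3} = \frac{1}{8} \approx 0.125$)
$\left(- 11 g + 2 \cdot 6\right) \left(o + 6265\right) \left(-6751 + 302\right) = \left(\left(-11\right) \frac{1}{8} + 2 \cdot 6\right) \left(7696 + 6265\right) \left(-6751 + 302\right) = \left(- \frac{11}{8} + 12\right) 13961 \left(-6449\right) = \frac{85}{8} \left(-90034489\right) = - \frac{7652931565}{8}$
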